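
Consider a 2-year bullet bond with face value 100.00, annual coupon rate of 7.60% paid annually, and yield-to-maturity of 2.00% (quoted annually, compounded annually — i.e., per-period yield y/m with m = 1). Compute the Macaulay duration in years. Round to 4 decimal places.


Coupon per period c = face * coupon_rate / m = 7.600000
Periods per year m = 1; per-period yield y/m = 0.020000
Number of cashflows N = 2
Cashflows (t years, CF_t, discount factor 1/(1+y/m)^(m*t), PV):
  t = 1.0000: CF_t = 7.600000, DF = 0.980392, PV = 7.450980
  t = 2.0000: CF_t = 107.600000, DF = 0.961169, PV = 103.421761
Price P = sum_t PV_t = 110.872741
Macaulay numerator sum_t t * PV_t:
  t * PV_t at t = 1.0000: 7.450980
  t * PV_t at t = 2.0000: 206.843522
Macaulay duration D = (sum_t t * PV_t) / P = 214.294502 / 110.872741 = 1.932797

Answer: Macaulay duration = 1.9328 years


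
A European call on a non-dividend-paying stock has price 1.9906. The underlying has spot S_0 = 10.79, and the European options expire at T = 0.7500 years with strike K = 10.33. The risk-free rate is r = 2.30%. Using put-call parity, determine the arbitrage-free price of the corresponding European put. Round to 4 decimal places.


Put-call parity: C - P = S_0 * exp(-qT) - K * exp(-rT).
S_0 * exp(-qT) = 10.7900 * 1.00000000 = 10.79000000
K * exp(-rT) = 10.3300 * 0.98289793 = 10.15333561
P = C - S*exp(-qT) + K*exp(-rT)
P = 1.9906 - 10.79000000 + 10.15333561 = 1.3539

Answer: Put price = 1.3539


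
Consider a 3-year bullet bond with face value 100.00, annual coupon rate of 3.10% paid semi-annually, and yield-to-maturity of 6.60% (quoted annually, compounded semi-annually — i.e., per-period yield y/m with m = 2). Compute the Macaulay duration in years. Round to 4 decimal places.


Coupon per period c = face * coupon_rate / m = 1.550000
Periods per year m = 2; per-period yield y/m = 0.033000
Number of cashflows N = 6
Cashflows (t years, CF_t, discount factor 1/(1+y/m)^(m*t), PV):
  t = 0.5000: CF_t = 1.550000, DF = 0.968054, PV = 1.500484
  t = 1.0000: CF_t = 1.550000, DF = 0.937129, PV = 1.452550
  t = 1.5000: CF_t = 1.550000, DF = 0.907192, PV = 1.406147
  t = 2.0000: CF_t = 1.550000, DF = 0.878211, PV = 1.361227
  t = 2.5000: CF_t = 1.550000, DF = 0.850156, PV = 1.317741
  t = 3.0000: CF_t = 101.550000, DF = 0.822997, PV = 83.575310
Price P = sum_t PV_t = 90.613459
Macaulay numerator sum_t t * PV_t:
  t * PV_t at t = 0.5000: 0.750242
  t * PV_t at t = 1.0000: 1.452550
  t * PV_t at t = 1.5000: 2.109221
  t * PV_t at t = 2.0000: 2.722453
  t * PV_t at t = 2.5000: 3.294353
  t * PV_t at t = 3.0000: 250.725931
Macaulay duration D = (sum_t t * PV_t) / P = 261.054750 / 90.613459 = 2.880971

Answer: Macaulay duration = 2.8810 years


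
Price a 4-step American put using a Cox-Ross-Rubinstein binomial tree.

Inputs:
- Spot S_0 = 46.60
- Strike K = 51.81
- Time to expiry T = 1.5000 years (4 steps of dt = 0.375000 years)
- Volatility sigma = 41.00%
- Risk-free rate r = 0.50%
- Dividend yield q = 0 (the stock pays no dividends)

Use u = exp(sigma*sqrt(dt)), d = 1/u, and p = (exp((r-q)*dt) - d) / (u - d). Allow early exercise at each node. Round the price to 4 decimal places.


Answer: Price = V(0,0) = 12.5472

Derivation:
dt = T/N = 0.375000
u = exp(sigma*sqrt(dt)) = 1.285404; d = 1/u = 0.777966
p = (exp((r-q)*dt) - d) / (u - d) = 0.441258
Discount per step: exp(-r*dt) = 0.998127
Stock lattice S(k, i) with i counting down-moves:
  k=0: S(0,0) = 46.6000
  k=1: S(1,0) = 59.8998; S(1,1) = 36.2532
  k=2: S(2,0) = 76.9954; S(2,1) = 46.6000; S(2,2) = 28.2038
  k=3: S(3,0) = 98.9702; S(3,1) = 59.8998; S(3,2) = 36.2532; S(3,3) = 21.9416
  k=4: S(4,0) = 127.2166; S(4,1) = 76.9954; S(4,2) = 46.6000; S(4,3) = 28.2038; S(4,4) = 17.0698
Terminal payoffs V(N, i) = max(K - S_T, 0):
  V(4,0) = 0.000000; V(4,1) = 0.000000; V(4,2) = 5.210000; V(4,3) = 23.606244; V(4,4) = 34.740218
Backward induction: V(k, i) = exp(-r*dt) * [p * V(k+1, i) + (1-p) * V(k+1, i+1)]; then take max(V_cont, immediate exercise) for American.
  V(3,0) = exp(-r*dt) * [p*0.000000 + (1-p)*0.000000] = 0.000000; exercise = 0.000000; V(3,0) = max -> 0.000000
  V(3,1) = exp(-r*dt) * [p*0.000000 + (1-p)*5.210000] = 2.905593; exercise = 0.000000; V(3,1) = max -> 2.905593
  V(3,2) = exp(-r*dt) * [p*5.210000 + (1-p)*23.606244] = 15.459740; exercise = 15.556793; V(3,2) = max -> 15.556793
  V(3,3) = exp(-r*dt) * [p*23.606244 + (1-p)*34.740218] = 29.771390; exercise = 29.868442; V(3,3) = max -> 29.868442
  V(2,0) = exp(-r*dt) * [p*0.000000 + (1-p)*2.905593] = 1.620436; exercise = 0.000000; V(2,0) = max -> 1.620436
  V(2,1) = exp(-r*dt) * [p*2.905593 + (1-p)*15.556793] = 9.955666; exercise = 5.210000; V(2,1) = max -> 9.955666
  V(2,2) = exp(-r*dt) * [p*15.556793 + (1-p)*29.868442] = 23.509192; exercise = 23.606244; V(2,2) = max -> 23.606244
  V(1,0) = exp(-r*dt) * [p*1.620436 + (1-p)*9.955666] = 6.265919; exercise = 0.000000; V(1,0) = max -> 6.265919
  V(1,1) = exp(-r*dt) * [p*9.955666 + (1-p)*23.606244] = 17.549881; exercise = 15.556793; V(1,1) = max -> 17.549881
  V(0,0) = exp(-r*dt) * [p*6.265919 + (1-p)*17.549881] = 12.547194; exercise = 5.210000; V(0,0) = max -> 12.547194


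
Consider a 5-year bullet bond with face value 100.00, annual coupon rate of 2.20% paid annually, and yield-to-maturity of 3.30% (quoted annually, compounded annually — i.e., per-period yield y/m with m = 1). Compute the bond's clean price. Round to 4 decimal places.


Answer: Price = 95.0052

Derivation:
Coupon per period c = face * coupon_rate / m = 2.200000
Periods per year m = 1; per-period yield y/m = 0.033000
Number of cashflows N = 5
Cashflows (t years, CF_t, discount factor 1/(1+y/m)^(m*t), PV):
  t = 1.0000: CF_t = 2.200000, DF = 0.968054, PV = 2.129719
  t = 2.0000: CF_t = 2.200000, DF = 0.937129, PV = 2.061684
  t = 3.0000: CF_t = 2.200000, DF = 0.907192, PV = 1.995822
  t = 4.0000: CF_t = 2.200000, DF = 0.878211, PV = 1.932063
  t = 5.0000: CF_t = 102.200000, DF = 0.850156, PV = 86.885897
Price P = sum_t PV_t = 95.005185


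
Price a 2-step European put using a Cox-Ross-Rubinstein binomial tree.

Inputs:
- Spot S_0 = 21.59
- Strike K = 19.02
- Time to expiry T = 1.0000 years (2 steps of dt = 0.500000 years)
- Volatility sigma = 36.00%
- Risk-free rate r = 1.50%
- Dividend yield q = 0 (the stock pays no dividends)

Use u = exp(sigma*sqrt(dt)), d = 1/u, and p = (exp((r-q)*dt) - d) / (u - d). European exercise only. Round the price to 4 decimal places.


Answer: Price = V(0,0) = 1.7923

Derivation:
dt = T/N = 0.500000
u = exp(sigma*sqrt(dt)) = 1.289892; d = 1/u = 0.775259
p = (exp((r-q)*dt) - d) / (u - d) = 0.451330
Discount per step: exp(-r*dt) = 0.992528
Stock lattice S(k, i) with i counting down-moves:
  k=0: S(0,0) = 21.5900
  k=1: S(1,0) = 27.8488; S(1,1) = 16.7378
  k=2: S(2,0) = 35.9219; S(2,1) = 21.5900; S(2,2) = 12.9762
Terminal payoffs V(N, i) = max(K - S_T, 0):
  V(2,0) = 0.000000; V(2,1) = 0.000000; V(2,2) = 6.043846
Backward induction: V(k, i) = exp(-r*dt) * [p * V(k+1, i) + (1-p) * V(k+1, i+1)].
  V(1,0) = exp(-r*dt) * [p*0.000000 + (1-p)*0.000000] = 0.000000
  V(1,1) = exp(-r*dt) * [p*0.000000 + (1-p)*6.043846] = 3.291299
  V(0,0) = exp(-r*dt) * [p*0.000000 + (1-p)*3.291299] = 1.792343


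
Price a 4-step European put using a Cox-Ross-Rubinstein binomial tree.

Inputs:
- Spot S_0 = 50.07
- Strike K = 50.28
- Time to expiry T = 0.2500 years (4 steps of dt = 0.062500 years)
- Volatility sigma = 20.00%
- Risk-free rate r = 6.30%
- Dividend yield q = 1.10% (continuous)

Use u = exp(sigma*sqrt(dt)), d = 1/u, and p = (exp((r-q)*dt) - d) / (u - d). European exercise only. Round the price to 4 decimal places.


dt = T/N = 0.062500
u = exp(sigma*sqrt(dt)) = 1.051271; d = 1/u = 0.951229
p = (exp((r-q)*dt) - d) / (u - d) = 0.520042
Discount per step: exp(-r*dt) = 0.996070
Stock lattice S(k, i) with i counting down-moves:
  k=0: S(0,0) = 50.0700
  k=1: S(1,0) = 52.6371; S(1,1) = 47.6281
  k=2: S(2,0) = 55.3359; S(2,1) = 50.0700; S(2,2) = 45.3052
  k=3: S(3,0) = 58.1730; S(3,1) = 52.6371; S(3,2) = 47.6281; S(3,3) = 43.0956
  k=4: S(4,0) = 61.1556; S(4,1) = 55.3359; S(4,2) = 50.0700; S(4,3) = 45.3052; S(4,4) = 40.9938
Terminal payoffs V(N, i) = max(K - S_T, 0):
  V(4,0) = 0.000000; V(4,1) = 0.000000; V(4,2) = 0.210000; V(4,3) = 4.974790; V(4,4) = 9.286151
Backward induction: V(k, i) = exp(-r*dt) * [p * V(k+1, i) + (1-p) * V(k+1, i+1)].
  V(3,0) = exp(-r*dt) * [p*0.000000 + (1-p)*0.000000] = 0.000000
  V(3,1) = exp(-r*dt) * [p*0.000000 + (1-p)*0.210000] = 0.100395
  V(3,2) = exp(-r*dt) * [p*0.210000 + (1-p)*4.974790] = 2.487088
  V(3,3) = exp(-r*dt) * [p*4.974790 + (1-p)*9.286151] = 7.016381
  V(2,0) = exp(-r*dt) * [p*0.000000 + (1-p)*0.100395] = 0.047996
  V(2,1) = exp(-r*dt) * [p*0.100395 + (1-p)*2.487088] = 1.241011
  V(2,2) = exp(-r*dt) * [p*2.487088 + (1-p)*7.016381] = 4.642642
  V(1,0) = exp(-r*dt) * [p*0.047996 + (1-p)*1.241011] = 0.618155
  V(1,1) = exp(-r*dt) * [p*1.241011 + (1-p)*4.642642] = 2.862359
  V(0,0) = exp(-r*dt) * [p*0.618155 + (1-p)*2.862359] = 1.688617

Answer: Price = V(0,0) = 1.6886


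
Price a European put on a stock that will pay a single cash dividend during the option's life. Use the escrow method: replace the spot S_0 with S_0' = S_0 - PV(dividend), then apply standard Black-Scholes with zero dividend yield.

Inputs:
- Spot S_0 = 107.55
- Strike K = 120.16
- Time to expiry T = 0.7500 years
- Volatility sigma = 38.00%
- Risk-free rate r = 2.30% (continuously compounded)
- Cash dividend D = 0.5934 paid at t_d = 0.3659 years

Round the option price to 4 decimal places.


PV(D) = D * exp(-r * t_d) = 0.5934 * 0.99161961 = 0.58842708
S_0' = S_0 - PV(D) = 107.5500 - 0.58842708 = 106.96157292
d1 = (ln(S_0'/K) + (r + sigma^2/2)*T) / (sigma*sqrt(T)) = -0.13660274
d2 = d1 - sigma*sqrt(T) = -0.46569240
exp(-rT) = 0.98289793
N(-d1) = 0.55432760; N(-d2) = 0.67928215
P = K * exp(-rT) * N(-d2) - S_0' * N(-d1) = 120.1600 * 0.98289793 * 0.67928215 - 106.96157292 * 0.55432760 = 20.9349

Answer: Price = 20.9349


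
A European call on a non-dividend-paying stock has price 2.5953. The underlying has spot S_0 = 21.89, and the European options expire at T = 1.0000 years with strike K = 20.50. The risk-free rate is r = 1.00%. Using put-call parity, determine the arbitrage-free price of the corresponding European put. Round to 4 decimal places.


Answer: Put price = 1.0013

Derivation:
Put-call parity: C - P = S_0 * exp(-qT) - K * exp(-rT).
S_0 * exp(-qT) = 21.8900 * 1.00000000 = 21.89000000
K * exp(-rT) = 20.5000 * 0.99004983 = 20.29602159
P = C - S*exp(-qT) + K*exp(-rT)
P = 2.5953 - 21.89000000 + 20.29602159 = 1.0013


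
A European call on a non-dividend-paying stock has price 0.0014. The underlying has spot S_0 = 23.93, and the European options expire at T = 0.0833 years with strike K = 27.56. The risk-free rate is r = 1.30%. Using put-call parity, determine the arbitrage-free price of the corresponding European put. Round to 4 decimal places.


Answer: Put price = 3.6016

Derivation:
Put-call parity: C - P = S_0 * exp(-qT) - K * exp(-rT).
S_0 * exp(-qT) = 23.9300 * 1.00000000 = 23.93000000
K * exp(-rT) = 27.5600 * 0.99891769 = 27.53017143
P = C - S*exp(-qT) + K*exp(-rT)
P = 0.0014 - 23.93000000 + 27.53017143 = 3.6016


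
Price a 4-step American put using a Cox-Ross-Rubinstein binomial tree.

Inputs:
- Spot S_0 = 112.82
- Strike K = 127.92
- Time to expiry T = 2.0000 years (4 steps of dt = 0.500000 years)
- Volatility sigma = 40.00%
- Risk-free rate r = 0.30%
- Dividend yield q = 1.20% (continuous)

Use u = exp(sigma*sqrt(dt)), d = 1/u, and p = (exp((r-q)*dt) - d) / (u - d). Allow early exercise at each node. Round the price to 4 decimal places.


dt = T/N = 0.500000
u = exp(sigma*sqrt(dt)) = 1.326896; d = 1/u = 0.753638
p = (exp((r-q)*dt) - d) / (u - d) = 0.421925
Discount per step: exp(-r*dt) = 0.998501
Stock lattice S(k, i) with i counting down-moves:
  k=0: S(0,0) = 112.8200
  k=1: S(1,0) = 149.7005; S(1,1) = 85.0255
  k=2: S(2,0) = 198.6370; S(2,1) = 112.8200; S(2,2) = 64.0785
  k=3: S(3,0) = 263.5707; S(3,1) = 149.7005; S(3,2) = 85.0255; S(3,3) = 48.2920
  k=4: S(4,0) = 349.7311; S(4,1) = 198.6370; S(4,2) = 112.8200; S(4,3) = 64.0785; S(4,4) = 36.3947
Terminal payoffs V(N, i) = max(K - S_T, 0):
  V(4,0) = 0.000000; V(4,1) = 0.000000; V(4,2) = 15.100000; V(4,3) = 63.841544; V(4,4) = 91.525314
Backward induction: V(k, i) = exp(-r*dt) * [p * V(k+1, i) + (1-p) * V(k+1, i+1)]; then take max(V_cont, immediate exercise) for American.
  V(3,0) = exp(-r*dt) * [p*0.000000 + (1-p)*0.000000] = 0.000000; exercise = 0.000000; V(3,0) = max -> 0.000000
  V(3,1) = exp(-r*dt) * [p*0.000000 + (1-p)*15.100000] = 8.715853; exercise = 0.000000; V(3,1) = max -> 8.715853
  V(3,2) = exp(-r*dt) * [p*15.100000 + (1-p)*63.841544] = 43.211414; exercise = 42.894525; V(3,2) = max -> 43.211414
  V(3,3) = exp(-r*dt) * [p*63.841544 + (1-p)*91.525314] = 79.725169; exercise = 79.628021; V(3,3) = max -> 79.725169
  V(2,0) = exp(-r*dt) * [p*0.000000 + (1-p)*8.715853] = 5.030867; exercise = 0.000000; V(2,0) = max -> 5.030867
  V(2,1) = exp(-r*dt) * [p*8.715853 + (1-p)*43.211414] = 28.613930; exercise = 15.100000; V(2,1) = max -> 28.613930
  V(2,2) = exp(-r*dt) * [p*43.211414 + (1-p)*79.725169] = 64.222706; exercise = 63.841544; V(2,2) = max -> 64.222706
  V(1,0) = exp(-r*dt) * [p*5.030867 + (1-p)*28.613930] = 18.635677; exercise = 0.000000; V(1,0) = max -> 18.635677
  V(1,1) = exp(-r*dt) * [p*28.613930 + (1-p)*64.222706] = 49.124739; exercise = 42.894525; V(1,1) = max -> 49.124739
  V(0,0) = exp(-r*dt) * [p*18.635677 + (1-p)*49.124739] = 36.206299; exercise = 15.100000; V(0,0) = max -> 36.206299

Answer: Price = V(0,0) = 36.2063


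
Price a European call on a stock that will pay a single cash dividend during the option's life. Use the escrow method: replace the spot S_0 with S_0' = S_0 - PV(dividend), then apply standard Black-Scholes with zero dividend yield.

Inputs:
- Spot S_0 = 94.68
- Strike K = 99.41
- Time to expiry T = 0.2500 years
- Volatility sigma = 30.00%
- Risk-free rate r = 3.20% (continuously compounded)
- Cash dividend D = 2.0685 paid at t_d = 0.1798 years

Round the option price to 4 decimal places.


Answer: Price = 3.2108

Derivation:
PV(D) = D * exp(-r * t_d) = 2.0685 * 0.99426292 = 2.05663285
S_0' = S_0 - PV(D) = 94.6800 - 2.05663285 = 92.62336715
d1 = (ln(S_0'/K) + (r + sigma^2/2)*T) / (sigma*sqrt(T)) = -0.34307505
d2 = d1 - sigma*sqrt(T) = -0.49307505
exp(-rT) = 0.99203191
N(d1) = 0.36577100; N(d2) = 0.31097978
C = S_0' * N(d1) - K * exp(-rT) * N(d2) = 92.62336715 * 0.36577100 - 99.4100 * 0.99203191 * 0.31097978 = 3.2108


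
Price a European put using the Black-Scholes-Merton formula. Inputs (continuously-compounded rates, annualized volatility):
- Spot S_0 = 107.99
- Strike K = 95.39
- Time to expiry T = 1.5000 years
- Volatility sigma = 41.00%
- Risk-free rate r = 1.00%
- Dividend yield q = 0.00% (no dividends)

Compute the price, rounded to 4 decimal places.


Answer: Price = 13.7538

Derivation:
d1 = (ln(S/K) + (r - q + 0.5*sigma^2) * T) / (sigma * sqrt(T)) = 0.52801416
d2 = d1 - sigma * sqrt(T) = 0.02586876
exp(-rT) = 0.98511194; exp(-qT) = 1.00000000
P = K * exp(-rT) * N(-d2) - S_0 * exp(-qT) * N(-d1)
N(-d1) = 0.29874475; N(-d2) = 0.48968101
P = 95.3900 * 0.98511194 * 0.48968101 - 107.9900 * 1.00000000 * 0.29874475 = 13.7538


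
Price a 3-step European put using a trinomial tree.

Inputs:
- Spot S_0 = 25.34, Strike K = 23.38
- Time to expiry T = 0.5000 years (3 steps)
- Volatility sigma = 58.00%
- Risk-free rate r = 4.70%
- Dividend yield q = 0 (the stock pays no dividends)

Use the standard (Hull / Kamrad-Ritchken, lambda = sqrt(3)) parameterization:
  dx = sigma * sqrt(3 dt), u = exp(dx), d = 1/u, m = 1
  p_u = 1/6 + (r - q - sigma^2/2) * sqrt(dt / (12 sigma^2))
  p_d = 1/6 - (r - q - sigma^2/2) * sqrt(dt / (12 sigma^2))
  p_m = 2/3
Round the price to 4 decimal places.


dt = T/N = 0.166667; dx = sigma*sqrt(3*dt) = 0.410122
u = exp(dx) = 1.507002; d = 1/u = 0.663569
p_u = 0.142040, p_m = 0.666667, p_d = 0.191293
Discount per step: exp(-r*dt) = 0.992197
Stock lattice S(k, j) with j the centered position index:
  k=0: S(0,+0) = 25.3400
  k=1: S(1,-1) = 16.8148; S(1,+0) = 25.3400; S(1,+1) = 38.1874
  k=2: S(2,-2) = 11.1578; S(2,-1) = 16.8148; S(2,+0) = 25.3400; S(2,+1) = 38.1874; S(2,+2) = 57.5485
  k=3: S(3,-3) = 7.4040; S(3,-2) = 11.1578; S(3,-1) = 16.8148; S(3,+0) = 25.3400; S(3,+1) = 38.1874; S(3,+2) = 57.5485; S(3,+3) = 86.7257
Terminal payoffs V(N, j) = max(K - S_T, 0):
  V(3,-3) = 15.976015; V(3,-2) = 12.222183; V(3,-1) = 6.565153; V(3,+0) = 0.000000; V(3,+1) = 0.000000; V(3,+2) = 0.000000; V(3,+3) = 0.000000
Backward induction: V(k, j) = exp(-r*dt) * [p_u * V(k+1, j+1) + p_m * V(k+1, j) + p_d * V(k+1, j-1)]
  V(2,-2) = exp(-r*dt) * [p_u*6.565153 + p_m*12.222183 + p_d*15.976015] = 12.042043
  V(2,-1) = exp(-r*dt) * [p_u*0.000000 + p_m*6.565153 + p_d*12.222183] = 6.662399
  V(2,+0) = exp(-r*dt) * [p_u*0.000000 + p_m*0.000000 + p_d*6.565153] = 1.246072
  V(2,+1) = exp(-r*dt) * [p_u*0.000000 + p_m*0.000000 + p_d*0.000000] = 0.000000
  V(2,+2) = exp(-r*dt) * [p_u*0.000000 + p_m*0.000000 + p_d*0.000000] = 0.000000
  V(1,-1) = exp(-r*dt) * [p_u*1.246072 + p_m*6.662399 + p_d*12.042043] = 6.868144
  V(1,+0) = exp(-r*dt) * [p_u*0.000000 + p_m*1.246072 + p_d*6.662399] = 2.088762
  V(1,+1) = exp(-r*dt) * [p_u*0.000000 + p_m*0.000000 + p_d*1.246072] = 0.236506
  V(0,+0) = exp(-r*dt) * [p_u*0.236506 + p_m*2.088762 + p_d*6.868144] = 2.718553

Answer: Price = V(0,0) = 2.7186


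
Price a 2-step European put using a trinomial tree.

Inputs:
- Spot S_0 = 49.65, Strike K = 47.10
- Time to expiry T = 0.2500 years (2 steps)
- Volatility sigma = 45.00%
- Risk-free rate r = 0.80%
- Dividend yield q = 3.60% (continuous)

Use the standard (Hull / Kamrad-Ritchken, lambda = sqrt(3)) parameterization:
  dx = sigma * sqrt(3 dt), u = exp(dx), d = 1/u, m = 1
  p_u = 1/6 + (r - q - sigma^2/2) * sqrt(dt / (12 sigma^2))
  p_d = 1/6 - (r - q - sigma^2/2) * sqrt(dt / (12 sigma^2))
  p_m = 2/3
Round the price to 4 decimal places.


dt = T/N = 0.125000; dx = sigma*sqrt(3*dt) = 0.275568
u = exp(dx) = 1.317278; d = 1/u = 0.759141
p_u = 0.137352, p_m = 0.666667, p_d = 0.195981
Discount per step: exp(-r*dt) = 0.999000
Stock lattice S(k, j) with j the centered position index:
  k=0: S(0,+0) = 49.6500
  k=1: S(1,-1) = 37.6914; S(1,+0) = 49.6500; S(1,+1) = 65.4029
  k=2: S(2,-2) = 28.6131; S(2,-1) = 37.6914; S(2,+0) = 49.6500; S(2,+1) = 65.4029; S(2,+2) = 86.1538
Terminal payoffs V(N, j) = max(K - S_T, 0):
  V(2,-2) = 18.486942; V(2,-1) = 9.408644; V(2,+0) = 0.000000; V(2,+1) = 0.000000; V(2,+2) = 0.000000
Backward induction: V(k, j) = exp(-r*dt) * [p_u * V(k+1, j+1) + p_m * V(k+1, j) + p_d * V(k+1, j-1)]
  V(1,-1) = exp(-r*dt) * [p_u*0.000000 + p_m*9.408644 + p_d*18.486942] = 9.885631
  V(1,+0) = exp(-r*dt) * [p_u*0.000000 + p_m*0.000000 + p_d*9.408644] = 1.842074
  V(1,+1) = exp(-r*dt) * [p_u*0.000000 + p_m*0.000000 + p_d*0.000000] = 0.000000
  V(0,+0) = exp(-r*dt) * [p_u*0.000000 + p_m*1.842074 + p_d*9.885631] = 3.162283

Answer: Price = V(0,0) = 3.1623


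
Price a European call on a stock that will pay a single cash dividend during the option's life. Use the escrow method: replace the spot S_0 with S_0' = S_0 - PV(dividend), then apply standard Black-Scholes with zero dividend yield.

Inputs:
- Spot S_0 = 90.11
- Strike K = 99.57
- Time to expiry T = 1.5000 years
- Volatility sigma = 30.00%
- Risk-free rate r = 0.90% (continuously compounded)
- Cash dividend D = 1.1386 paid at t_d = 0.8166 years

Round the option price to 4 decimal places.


PV(D) = D * exp(-r * t_d) = 1.1386 * 0.99267754 = 1.13026265
S_0' = S_0 - PV(D) = 90.1100 - 1.13026265 = 88.97973735
d1 = (ln(S_0'/K) + (r + sigma^2/2)*T) / (sigma*sqrt(T)) = -0.08560216
d2 = d1 - sigma*sqrt(T) = -0.45302562
exp(-rT) = 0.98659072
N(d1) = 0.46589134; N(d2) = 0.32526515
C = S_0' * N(d1) - K * exp(-rT) * N(d2) = 88.97973735 * 0.46589134 - 99.5700 * 0.98659072 * 0.32526515 = 9.5025

Answer: Price = 9.5025


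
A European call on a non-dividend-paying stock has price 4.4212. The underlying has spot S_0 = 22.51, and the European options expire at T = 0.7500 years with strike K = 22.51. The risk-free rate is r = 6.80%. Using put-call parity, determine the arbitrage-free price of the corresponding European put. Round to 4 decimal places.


Answer: Put price = 3.3020

Derivation:
Put-call parity: C - P = S_0 * exp(-qT) - K * exp(-rT).
S_0 * exp(-qT) = 22.5100 * 1.00000000 = 22.51000000
K * exp(-rT) = 22.5100 * 0.95027867 = 21.39077287
P = C - S*exp(-qT) + K*exp(-rT)
P = 4.4212 - 22.51000000 + 21.39077287 = 3.3020


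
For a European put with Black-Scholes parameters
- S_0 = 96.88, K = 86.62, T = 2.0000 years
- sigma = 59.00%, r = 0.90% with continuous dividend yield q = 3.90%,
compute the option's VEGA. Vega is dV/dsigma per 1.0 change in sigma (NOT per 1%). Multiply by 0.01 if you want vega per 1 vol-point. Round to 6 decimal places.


Answer: Vega = 45.068083

Derivation:
d1 = 0.4794451999; d2 = -0.3549408019
phi(d1) = 0.3556271661; exp(-qT) = 0.9249644265; exp(-rT) = 0.9821610324
Vega = S * exp(-qT) * phi(d1) * sqrt(T) = 96.8800 * 0.9249644265 * 0.3556271661 * 1.4142135624 = 45.068083


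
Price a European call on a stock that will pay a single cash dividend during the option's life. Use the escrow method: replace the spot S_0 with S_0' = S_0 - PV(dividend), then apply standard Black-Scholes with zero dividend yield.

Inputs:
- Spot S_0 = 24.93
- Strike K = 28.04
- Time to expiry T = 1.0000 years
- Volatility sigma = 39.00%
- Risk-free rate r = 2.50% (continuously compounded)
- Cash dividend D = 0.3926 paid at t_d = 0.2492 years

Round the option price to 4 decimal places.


PV(D) = D * exp(-r * t_d) = 0.3926 * 0.99378937 = 0.39016171
S_0' = S_0 - PV(D) = 24.9300 - 0.39016171 = 24.53983829
d1 = (ln(S_0'/K) + (r + sigma^2/2)*T) / (sigma*sqrt(T)) = -0.08278003
d2 = d1 - sigma*sqrt(T) = -0.47278003
exp(-rT) = 0.97530991
N(d1) = 0.46701322; N(d2) = 0.31818506
C = S_0' * N(d1) - K * exp(-rT) * N(d2) = 24.53983829 * 0.46701322 - 28.0400 * 0.97530991 * 0.31818506 = 2.7588

Answer: Price = 2.7588


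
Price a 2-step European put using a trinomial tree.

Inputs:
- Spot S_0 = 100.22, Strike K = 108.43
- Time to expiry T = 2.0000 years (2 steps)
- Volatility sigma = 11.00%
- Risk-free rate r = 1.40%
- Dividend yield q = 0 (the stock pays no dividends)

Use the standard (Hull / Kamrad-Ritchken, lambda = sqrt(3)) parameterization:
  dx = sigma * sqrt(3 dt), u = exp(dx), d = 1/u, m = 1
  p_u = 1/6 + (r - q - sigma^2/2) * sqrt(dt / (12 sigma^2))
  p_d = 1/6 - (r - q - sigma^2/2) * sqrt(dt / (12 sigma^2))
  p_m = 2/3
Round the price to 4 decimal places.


dt = T/N = 1.000000; dx = sigma*sqrt(3*dt) = 0.190526
u = exp(dx) = 1.209885; d = 1/u = 0.826525
p_u = 0.187530, p_m = 0.666667, p_d = 0.145803
Discount per step: exp(-r*dt) = 0.986098
Stock lattice S(k, j) with j the centered position index:
  k=0: S(0,+0) = 100.2200
  k=1: S(1,-1) = 82.8343; S(1,+0) = 100.2200; S(1,+1) = 121.2547
  k=2: S(2,-2) = 68.4646; S(2,-1) = 82.8343; S(2,+0) = 100.2200; S(2,+1) = 121.2547; S(2,+2) = 146.7043
Terminal payoffs V(N, j) = max(K - S_T, 0):
  V(2,-2) = 39.965416; V(2,-1) = 25.595704; V(2,+0) = 8.210000; V(2,+1) = 0.000000; V(2,+2) = 0.000000
Backward induction: V(k, j) = exp(-r*dt) * [p_u * V(k+1, j+1) + p_m * V(k+1, j) + p_d * V(k+1, j-1)]
  V(1,-1) = exp(-r*dt) * [p_u*8.210000 + p_m*25.595704 + p_d*39.965416] = 24.090870
  V(1,+0) = exp(-r*dt) * [p_u*0.000000 + p_m*8.210000 + p_d*25.595704] = 9.077296
  V(1,+1) = exp(-r*dt) * [p_u*0.000000 + p_m*0.000000 + p_d*8.210000] = 1.180403
  V(0,+0) = exp(-r*dt) * [p_u*1.180403 + p_m*9.077296 + p_d*24.090870] = 9.649380

Answer: Price = V(0,0) = 9.6494


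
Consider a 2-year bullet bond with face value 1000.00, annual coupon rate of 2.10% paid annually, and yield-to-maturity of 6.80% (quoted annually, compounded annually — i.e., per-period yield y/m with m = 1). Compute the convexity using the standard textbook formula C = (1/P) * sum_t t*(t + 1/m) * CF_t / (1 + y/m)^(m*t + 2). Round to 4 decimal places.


Coupon per period c = face * coupon_rate / m = 21.000000
Periods per year m = 1; per-period yield y/m = 0.068000
Number of cashflows N = 2
Cashflows (t years, CF_t, discount factor 1/(1+y/m)^(m*t), PV):
  t = 1.0000: CF_t = 21.000000, DF = 0.936330, PV = 19.662921
  t = 2.0000: CF_t = 1021.000000, DF = 0.876713, PV = 895.124072
Price P = sum_t PV_t = 914.786994
Convexity numerator sum_t t*(t + 1/m) * CF_t / (1+y/m)^(m*t + 2):
  t = 1.0000: term = 34.477481
  t = 2.0000: term = 4708.601989
Convexity = (1/P) * sum = 4743.079470 / 914.786994 = 5.184900

Answer: Convexity = 5.1849


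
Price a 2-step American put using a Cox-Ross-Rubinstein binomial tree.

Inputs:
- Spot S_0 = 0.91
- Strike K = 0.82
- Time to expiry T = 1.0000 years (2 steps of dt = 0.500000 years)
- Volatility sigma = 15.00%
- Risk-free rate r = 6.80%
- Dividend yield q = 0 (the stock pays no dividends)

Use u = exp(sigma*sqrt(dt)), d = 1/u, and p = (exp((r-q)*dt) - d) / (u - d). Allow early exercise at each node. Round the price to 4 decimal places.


dt = T/N = 0.500000
u = exp(sigma*sqrt(dt)) = 1.111895; d = 1/u = 0.899365
p = (exp((r-q)*dt) - d) / (u - d) = 0.636236
Discount per step: exp(-r*dt) = 0.966572
Stock lattice S(k, i) with i counting down-moves:
  k=0: S(0,0) = 0.9100
  k=1: S(1,0) = 1.0118; S(1,1) = 0.8184
  k=2: S(2,0) = 1.1250; S(2,1) = 0.9100; S(2,2) = 0.7361
Terminal payoffs V(N, i) = max(K - S_T, 0):
  V(2,0) = 0.000000; V(2,1) = 0.000000; V(2,2) = 0.083939
Backward induction: V(k, i) = exp(-r*dt) * [p * V(k+1, i) + (1-p) * V(k+1, i+1)]; then take max(V_cont, immediate exercise) for American.
  V(1,0) = exp(-r*dt) * [p*0.000000 + (1-p)*0.000000] = 0.000000; exercise = 0.000000; V(1,0) = max -> 0.000000
  V(1,1) = exp(-r*dt) * [p*0.000000 + (1-p)*0.083939] = 0.029513; exercise = 0.001578; V(1,1) = max -> 0.029513
  V(0,0) = exp(-r*dt) * [p*0.000000 + (1-p)*0.029513] = 0.010377; exercise = 0.000000; V(0,0) = max -> 0.010377

Answer: Price = V(0,0) = 0.0104


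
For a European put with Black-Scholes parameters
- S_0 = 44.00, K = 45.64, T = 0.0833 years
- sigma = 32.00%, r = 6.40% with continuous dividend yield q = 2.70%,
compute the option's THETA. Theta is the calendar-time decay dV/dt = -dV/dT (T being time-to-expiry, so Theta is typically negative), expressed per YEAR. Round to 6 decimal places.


Answer: Theta = -8.060371

Derivation:
d1 = -0.3166804014; d2 = -0.4090379674
phi(d1) = 0.3794312828; exp(-qT) = 0.9977534273; exp(-rT) = 0.9946829856
Theta = -S*exp(-qT)*phi(d1)*sigma/(2*sqrt(T)) + r*K*exp(-rT)*N(-d2) - q*S*exp(-qT)*N(-d1)
N(-d1) = 0.6242569393; N(-d2) = 0.6587441008; sqrt(T) = 0.2886173938
Term 1 = -44.0000 * 0.9977534273 * 0.3794312828 * 0.3200 / (2 * 0.2886173938) = -9.2343540328
Term 2 = 0.0640 * 45.6400 * 0.9946829856 * 0.6587441008 = 1.9139343548
Term 3 = -0.0270 * 44.0000 * 0.9977534273 * 0.6242569393 = -0.7399511468
Theta = -9.2343540328 + (1.9139343548) + (-0.7399511468) = -8.060371


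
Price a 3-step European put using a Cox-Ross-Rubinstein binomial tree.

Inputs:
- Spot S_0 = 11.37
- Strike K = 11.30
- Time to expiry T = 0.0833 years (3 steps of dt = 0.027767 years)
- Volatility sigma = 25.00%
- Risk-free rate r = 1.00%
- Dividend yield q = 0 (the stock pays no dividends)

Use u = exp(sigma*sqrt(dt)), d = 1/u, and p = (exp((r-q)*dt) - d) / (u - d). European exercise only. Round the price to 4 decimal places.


dt = T/N = 0.027767
u = exp(sigma*sqrt(dt)) = 1.042538; d = 1/u = 0.959197
p = (exp((r-q)*dt) - d) / (u - d) = 0.492919
Discount per step: exp(-r*dt) = 0.999722
Stock lattice S(k, i) with i counting down-moves:
  k=0: S(0,0) = 11.3700
  k=1: S(1,0) = 11.8537; S(1,1) = 10.9061
  k=2: S(2,0) = 12.3579; S(2,1) = 11.3700; S(2,2) = 10.4611
  k=3: S(3,0) = 12.8836; S(3,1) = 11.8537; S(3,2) = 10.9061; S(3,3) = 10.0342
Terminal payoffs V(N, i) = max(K - S_T, 0):
  V(3,0) = 0.000000; V(3,1) = 0.000000; V(3,2) = 0.393925; V(3,3) = 1.265759
Backward induction: V(k, i) = exp(-r*dt) * [p * V(k+1, i) + (1-p) * V(k+1, i+1)].
  V(2,0) = exp(-r*dt) * [p*0.000000 + (1-p)*0.000000] = 0.000000
  V(2,1) = exp(-r*dt) * [p*0.000000 + (1-p)*0.393925] = 0.199696
  V(2,2) = exp(-r*dt) * [p*0.393925 + (1-p)*1.265759] = 0.835783
  V(1,0) = exp(-r*dt) * [p*0.000000 + (1-p)*0.199696] = 0.101234
  V(1,1) = exp(-r*dt) * [p*0.199696 + (1-p)*0.835783] = 0.522099
  V(0,0) = exp(-r*dt) * [p*0.101234 + (1-p)*0.522099] = 0.314559

Answer: Price = V(0,0) = 0.3146


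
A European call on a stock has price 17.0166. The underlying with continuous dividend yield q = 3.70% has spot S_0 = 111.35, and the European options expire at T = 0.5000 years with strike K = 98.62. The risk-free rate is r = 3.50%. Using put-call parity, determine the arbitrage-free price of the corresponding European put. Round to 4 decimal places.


Put-call parity: C - P = S_0 * exp(-qT) - K * exp(-rT).
S_0 * exp(-qT) = 111.3500 * 0.98167007 = 109.30896281
K * exp(-rT) = 98.6200 * 0.98265224 = 96.90916348
P = C - S*exp(-qT) + K*exp(-rT)
P = 17.0166 - 109.30896281 + 96.90916348 = 4.6168

Answer: Put price = 4.6168


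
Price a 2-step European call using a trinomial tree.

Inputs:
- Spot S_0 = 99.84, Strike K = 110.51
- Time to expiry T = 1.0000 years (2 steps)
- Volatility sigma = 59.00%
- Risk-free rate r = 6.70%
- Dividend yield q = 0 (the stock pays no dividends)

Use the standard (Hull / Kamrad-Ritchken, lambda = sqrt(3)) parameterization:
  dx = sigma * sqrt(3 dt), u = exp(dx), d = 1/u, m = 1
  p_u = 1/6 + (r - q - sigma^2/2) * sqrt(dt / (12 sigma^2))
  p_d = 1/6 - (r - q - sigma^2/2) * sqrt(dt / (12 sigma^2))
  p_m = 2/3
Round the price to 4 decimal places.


Answer: Price = V(0,0) = 20.2982

Derivation:
dt = T/N = 0.500000; dx = sigma*sqrt(3*dt) = 0.722599
u = exp(dx) = 2.059781; d = 1/u = 0.485489
p_u = 0.129630, p_m = 0.666667, p_d = 0.203703
Discount per step: exp(-r*dt) = 0.967055
Stock lattice S(k, j) with j the centered position index:
  k=0: S(0,+0) = 99.8400
  k=1: S(1,-1) = 48.4712; S(1,+0) = 99.8400; S(1,+1) = 205.6485
  k=2: S(2,-2) = 23.5322; S(2,-1) = 48.4712; S(2,+0) = 99.8400; S(2,+1) = 205.6485; S(2,+2) = 423.5908
Terminal payoffs V(N, j) = max(S_T - K, 0):
  V(2,-2) = 0.000000; V(2,-1) = 0.000000; V(2,+0) = 0.000000; V(2,+1) = 95.138495; V(2,+2) = 313.080782
Backward induction: V(k, j) = exp(-r*dt) * [p_u * V(k+1, j+1) + p_m * V(k+1, j) + p_d * V(k+1, j-1)]
  V(1,-1) = exp(-r*dt) * [p_u*0.000000 + p_m*0.000000 + p_d*0.000000] = 0.000000
  V(1,+0) = exp(-r*dt) * [p_u*95.138495 + p_m*0.000000 + p_d*0.000000] = 11.926520
  V(1,+1) = exp(-r*dt) * [p_u*313.080782 + p_m*95.138495 + p_d*0.000000] = 100.583770
  V(0,+0) = exp(-r*dt) * [p_u*100.583770 + p_m*11.926520 + p_d*0.000000] = 20.298204


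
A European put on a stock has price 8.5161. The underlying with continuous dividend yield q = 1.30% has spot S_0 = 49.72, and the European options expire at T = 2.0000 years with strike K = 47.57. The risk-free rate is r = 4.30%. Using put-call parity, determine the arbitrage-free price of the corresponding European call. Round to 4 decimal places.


Put-call parity: C - P = S_0 * exp(-qT) - K * exp(-rT).
S_0 * exp(-qT) = 49.7200 * 0.97433509 = 48.44394066
K * exp(-rT) = 47.5700 * 0.91759423 = 43.64995758
C = P + S*exp(-qT) - K*exp(-rT)
C = 8.5161 + 48.44394066 - 43.64995758 = 13.3101

Answer: Call price = 13.3101


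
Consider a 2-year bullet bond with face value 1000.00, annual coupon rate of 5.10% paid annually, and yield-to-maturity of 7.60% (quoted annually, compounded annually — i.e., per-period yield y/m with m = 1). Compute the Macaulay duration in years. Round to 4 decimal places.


Answer: Macaulay duration = 1.9504 years

Derivation:
Coupon per period c = face * coupon_rate / m = 51.000000
Periods per year m = 1; per-period yield y/m = 0.076000
Number of cashflows N = 2
Cashflows (t years, CF_t, discount factor 1/(1+y/m)^(m*t), PV):
  t = 1.0000: CF_t = 51.000000, DF = 0.929368, PV = 47.397770
  t = 2.0000: CF_t = 1051.000000, DF = 0.863725, PV = 907.774906
Price P = sum_t PV_t = 955.172676
Macaulay numerator sum_t t * PV_t:
  t * PV_t at t = 1.0000: 47.397770
  t * PV_t at t = 2.0000: 1815.549813
Macaulay duration D = (sum_t t * PV_t) / P = 1862.947582 / 955.172676 = 1.950378


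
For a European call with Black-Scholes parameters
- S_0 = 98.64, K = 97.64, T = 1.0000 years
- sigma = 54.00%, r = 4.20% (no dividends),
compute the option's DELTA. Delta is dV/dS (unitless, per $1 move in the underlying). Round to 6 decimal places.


d1 = 0.3666474321; d2 = -0.1733525679
phi(d1) = 0.3730086374; exp(-qT) = 1.0000000000; exp(-rT) = 0.9588697806
N(d1) = 0.6430589886
Delta = exp(-qT) * N(d1) = 1.0000000000 * 0.6430589886 = 0.643059

Answer: Delta = 0.643059


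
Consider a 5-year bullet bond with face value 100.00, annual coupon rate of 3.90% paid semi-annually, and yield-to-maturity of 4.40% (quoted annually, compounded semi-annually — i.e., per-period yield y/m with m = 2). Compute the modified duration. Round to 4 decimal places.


Answer: Modified duration = 4.4865

Derivation:
Coupon per period c = face * coupon_rate / m = 1.950000
Periods per year m = 2; per-period yield y/m = 0.022000
Number of cashflows N = 10
Cashflows (t years, CF_t, discount factor 1/(1+y/m)^(m*t), PV):
  t = 0.5000: CF_t = 1.950000, DF = 0.978474, PV = 1.908023
  t = 1.0000: CF_t = 1.950000, DF = 0.957411, PV = 1.866951
  t = 1.5000: CF_t = 1.950000, DF = 0.936801, PV = 1.826762
  t = 2.0000: CF_t = 1.950000, DF = 0.916635, PV = 1.787438
  t = 2.5000: CF_t = 1.950000, DF = 0.896903, PV = 1.748961
  t = 3.0000: CF_t = 1.950000, DF = 0.877596, PV = 1.711312
  t = 3.5000: CF_t = 1.950000, DF = 0.858704, PV = 1.674474
  t = 4.0000: CF_t = 1.950000, DF = 0.840220, PV = 1.638428
  t = 4.5000: CF_t = 1.950000, DF = 0.822133, PV = 1.603159
  t = 5.0000: CF_t = 101.950000, DF = 0.804435, PV = 82.012164
Price P = sum_t PV_t = 97.777672
First compute Macaulay numerator sum_t t * PV_t:
  t * PV_t at t = 0.5000: 0.954012
  t * PV_t at t = 1.0000: 1.866951
  t * PV_t at t = 1.5000: 2.740143
  t * PV_t at t = 2.0000: 3.574876
  t * PV_t at t = 2.5000: 4.372403
  t * PV_t at t = 3.0000: 5.133936
  t * PV_t at t = 3.5000: 5.860658
  t * PV_t at t = 4.0000: 6.553713
  t * PV_t at t = 4.5000: 7.214215
  t * PV_t at t = 5.0000: 410.060821
Macaulay duration D = 448.331727 / 97.777672 = 4.585216
Modified duration = D / (1 + y/m) = 4.585216 / (1 + 0.022000) = 4.486513


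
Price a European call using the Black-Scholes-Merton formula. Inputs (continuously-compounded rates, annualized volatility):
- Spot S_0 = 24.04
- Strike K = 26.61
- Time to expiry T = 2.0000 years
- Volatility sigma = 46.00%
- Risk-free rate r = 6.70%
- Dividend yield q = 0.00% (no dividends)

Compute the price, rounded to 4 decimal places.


d1 = (ln(S/K) + (r - q + 0.5*sigma^2) * T) / (sigma * sqrt(T)) = 0.37512326
d2 = d1 - sigma * sqrt(T) = -0.27541498
exp(-rT) = 0.87459006; exp(-qT) = 1.00000000
C = S_0 * exp(-qT) * N(d1) - K * exp(-rT) * N(d2)
N(d1) = 0.64621560; N(d2) = 0.39149872
C = 24.0400 * 1.00000000 * 0.64621560 - 26.6100 * 0.87459006 * 0.39149872 = 6.4237

Answer: Price = 6.4237


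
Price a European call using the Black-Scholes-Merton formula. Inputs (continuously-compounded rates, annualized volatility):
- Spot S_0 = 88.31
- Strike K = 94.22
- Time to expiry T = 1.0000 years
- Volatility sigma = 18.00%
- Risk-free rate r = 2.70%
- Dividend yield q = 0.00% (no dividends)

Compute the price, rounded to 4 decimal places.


d1 = (ln(S/K) + (r - q + 0.5*sigma^2) * T) / (sigma * sqrt(T)) = -0.11988401
d2 = d1 - sigma * sqrt(T) = -0.29988401
exp(-rT) = 0.97336124; exp(-qT) = 1.00000000
C = S_0 * exp(-qT) * N(d1) - K * exp(-rT) * N(d2)
N(d1) = 0.45228752; N(d2) = 0.38213282
C = 88.3100 * 1.00000000 * 0.45228752 - 94.2200 * 0.97336124 * 0.38213282 = 4.8961

Answer: Price = 4.8961


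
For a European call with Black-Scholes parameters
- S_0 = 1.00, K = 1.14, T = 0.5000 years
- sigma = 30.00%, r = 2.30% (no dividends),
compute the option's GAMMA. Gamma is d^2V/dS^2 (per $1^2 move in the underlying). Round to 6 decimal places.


Answer: Gamma = 1.693847

Derivation:
d1 = -0.4573956154; d2 = -0.6695276498
phi(d1) = 0.3593192867; exp(-qT) = 1.0000000000; exp(-rT) = 0.9885658722
Gamma = exp(-qT) * phi(d1) / (S * sigma * sqrt(T)) = 1.0000000000 * 0.3593192867 / (1.0000 * 0.3000 * 0.7071067812) = 1.693847


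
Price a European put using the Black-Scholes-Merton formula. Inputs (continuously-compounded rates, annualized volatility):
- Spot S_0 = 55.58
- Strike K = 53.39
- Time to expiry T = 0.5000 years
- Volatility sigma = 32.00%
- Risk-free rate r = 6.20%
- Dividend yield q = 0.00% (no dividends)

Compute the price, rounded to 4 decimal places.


Answer: Price = 3.1609

Derivation:
d1 = (ln(S/K) + (r - q + 0.5*sigma^2) * T) / (sigma * sqrt(T)) = 0.42779943
d2 = d1 - sigma * sqrt(T) = 0.20152526
exp(-rT) = 0.96947557; exp(-qT) = 1.00000000
P = K * exp(-rT) * N(-d2) - S_0 * exp(-qT) * N(-d1)
N(-d1) = 0.33439857; N(-d2) = 0.42014394
P = 53.3900 * 0.96947557 * 0.42014394 - 55.5800 * 1.00000000 * 0.33439857 = 3.1609


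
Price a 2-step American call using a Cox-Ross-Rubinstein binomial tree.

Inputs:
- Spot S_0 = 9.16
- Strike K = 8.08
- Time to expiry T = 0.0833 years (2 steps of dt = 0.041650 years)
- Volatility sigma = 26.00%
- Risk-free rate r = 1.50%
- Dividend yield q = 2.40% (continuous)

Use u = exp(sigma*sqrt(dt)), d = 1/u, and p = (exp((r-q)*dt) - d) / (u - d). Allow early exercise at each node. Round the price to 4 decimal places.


dt = T/N = 0.041650
u = exp(sigma*sqrt(dt)) = 1.054495; d = 1/u = 0.948322
p = (exp((r-q)*dt) - d) / (u - d) = 0.483208
Discount per step: exp(-r*dt) = 0.999375
Stock lattice S(k, i) with i counting down-moves:
  k=0: S(0,0) = 9.1600
  k=1: S(1,0) = 9.6592; S(1,1) = 8.6866
  k=2: S(2,0) = 10.1855; S(2,1) = 9.1600; S(2,2) = 8.2377
Terminal payoffs V(N, i) = max(S_T - K, 0):
  V(2,0) = 2.105544; V(2,1) = 1.080000; V(2,2) = 0.157714
Backward induction: V(k, i) = exp(-r*dt) * [p * V(k+1, i) + (1-p) * V(k+1, i+1)]; then take max(V_cont, immediate exercise) for American.
  V(1,0) = exp(-r*dt) * [p*2.105544 + (1-p)*1.080000] = 1.574567; exercise = 1.579171; V(1,0) = max -> 1.579171
  V(1,1) = exp(-r*dt) * [p*1.080000 + (1-p)*0.157714] = 0.602993; exercise = 0.606625; V(1,1) = max -> 0.606625
  V(0,0) = exp(-r*dt) * [p*1.579171 + (1-p)*0.606625] = 1.075895; exercise = 1.080000; V(0,0) = max -> 1.080000

Answer: Price = V(0,0) = 1.0800


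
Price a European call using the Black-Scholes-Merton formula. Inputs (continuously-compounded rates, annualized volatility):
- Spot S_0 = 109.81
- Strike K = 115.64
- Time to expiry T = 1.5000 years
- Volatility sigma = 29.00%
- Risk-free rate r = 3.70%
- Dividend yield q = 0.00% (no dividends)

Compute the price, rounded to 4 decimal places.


d1 = (ln(S/K) + (r - q + 0.5*sigma^2) * T) / (sigma * sqrt(T)) = 0.18820157
d2 = d1 - sigma * sqrt(T) = -0.16697444
exp(-rT) = 0.94601202; exp(-qT) = 1.00000000
C = S_0 * exp(-qT) * N(d1) - K * exp(-rT) * N(d2)
N(d1) = 0.57464068; N(d2) = 0.43369508
C = 109.8100 * 1.00000000 * 0.57464068 - 115.6400 * 0.94601202 * 0.43369508 = 15.6564

Answer: Price = 15.6564


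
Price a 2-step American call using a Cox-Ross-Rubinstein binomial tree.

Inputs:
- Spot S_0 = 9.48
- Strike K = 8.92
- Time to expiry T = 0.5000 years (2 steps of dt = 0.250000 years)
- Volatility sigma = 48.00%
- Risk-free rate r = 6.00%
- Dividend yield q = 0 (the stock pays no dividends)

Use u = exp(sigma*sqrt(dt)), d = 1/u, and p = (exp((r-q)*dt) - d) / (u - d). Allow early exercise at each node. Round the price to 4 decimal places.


Answer: Price = V(0,0) = 1.6515

Derivation:
dt = T/N = 0.250000
u = exp(sigma*sqrt(dt)) = 1.271249; d = 1/u = 0.786628
p = (exp((r-q)*dt) - d) / (u - d) = 0.471472
Discount per step: exp(-r*dt) = 0.985112
Stock lattice S(k, i) with i counting down-moves:
  k=0: S(0,0) = 9.4800
  k=1: S(1,0) = 12.0514; S(1,1) = 7.4572
  k=2: S(2,0) = 15.3204; S(2,1) = 9.4800; S(2,2) = 5.8661
Terminal payoffs V(N, i) = max(S_T - K, 0):
  V(2,0) = 6.400385; V(2,1) = 0.560000; V(2,2) = 0.000000
Backward induction: V(k, i) = exp(-r*dt) * [p * V(k+1, i) + (1-p) * V(k+1, i+1)]; then take max(V_cont, immediate exercise) for American.
  V(1,0) = exp(-r*dt) * [p*6.400385 + (1-p)*0.560000] = 3.264243; exercise = 3.131442; V(1,0) = max -> 3.264243
  V(1,1) = exp(-r*dt) * [p*0.560000 + (1-p)*0.000000] = 0.260093; exercise = 0.000000; V(1,1) = max -> 0.260093
  V(0,0) = exp(-r*dt) * [p*3.264243 + (1-p)*0.260093] = 1.651506; exercise = 0.560000; V(0,0) = max -> 1.651506
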